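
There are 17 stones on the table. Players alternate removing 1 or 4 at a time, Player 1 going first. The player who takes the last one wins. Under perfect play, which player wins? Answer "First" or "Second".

i:   0  1  2  3  4  5  6  7  8  9 10 11 12 13 14 15 16 17
     L  W  L  W  W  L  W  L  W  W  L  W  L  W  W  L  W  L
Position 17 is L, so the second player wins.

Second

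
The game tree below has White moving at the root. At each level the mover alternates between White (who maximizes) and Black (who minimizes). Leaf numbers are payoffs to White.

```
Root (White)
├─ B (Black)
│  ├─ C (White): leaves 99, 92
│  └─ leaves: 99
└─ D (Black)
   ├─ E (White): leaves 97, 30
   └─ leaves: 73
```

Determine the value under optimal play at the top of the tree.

C (White): max(99, 92) = 99
B (Black): min(99, 99) = 99
E (White): max(97, 30) = 97
D (Black): min(97, 73) = 73
Root (White): max(99, 73) = 99

99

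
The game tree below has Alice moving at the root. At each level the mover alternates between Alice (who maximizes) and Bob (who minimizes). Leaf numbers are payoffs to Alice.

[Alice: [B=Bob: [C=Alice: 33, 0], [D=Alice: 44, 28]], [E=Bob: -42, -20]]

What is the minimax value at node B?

C: max(33, 0) = 33
D: max(44, 28) = 44
B: min(33, 44) = 33

33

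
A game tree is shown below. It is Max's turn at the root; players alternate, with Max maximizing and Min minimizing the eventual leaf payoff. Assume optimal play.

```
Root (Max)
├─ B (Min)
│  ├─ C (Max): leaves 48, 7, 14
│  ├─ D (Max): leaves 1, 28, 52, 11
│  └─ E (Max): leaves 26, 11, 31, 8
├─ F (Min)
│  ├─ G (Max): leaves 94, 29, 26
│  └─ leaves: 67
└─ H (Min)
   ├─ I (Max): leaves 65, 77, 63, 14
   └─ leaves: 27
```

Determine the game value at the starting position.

67

C (Max): max(48, 7, 14) = 48
D (Max): max(1, 28, 52, 11) = 52
E (Max): max(26, 11, 31, 8) = 31
B (Min): min(48, 52, 31) = 31
G (Max): max(94, 29, 26) = 94
F (Min): min(94, 67) = 67
I (Max): max(65, 77, 63, 14) = 77
H (Min): min(77, 27) = 27
Root (Max): max(31, 67, 27) = 67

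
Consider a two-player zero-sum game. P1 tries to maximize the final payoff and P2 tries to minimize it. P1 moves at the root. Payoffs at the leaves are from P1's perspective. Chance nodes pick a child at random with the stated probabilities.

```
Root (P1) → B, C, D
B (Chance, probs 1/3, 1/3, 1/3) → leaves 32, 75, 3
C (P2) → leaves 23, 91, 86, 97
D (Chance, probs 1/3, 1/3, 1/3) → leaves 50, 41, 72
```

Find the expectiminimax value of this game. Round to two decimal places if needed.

B (Chance): 1/3·32 + 1/3·75 + 1/3·3 = 36.67
C (P2): min(23, 91, 86, 97) = 23
D (Chance): 1/3·50 + 1/3·41 + 1/3·72 = 54.33
Root (P1): max(36.67, 23, 54.33) = 54.33

54.33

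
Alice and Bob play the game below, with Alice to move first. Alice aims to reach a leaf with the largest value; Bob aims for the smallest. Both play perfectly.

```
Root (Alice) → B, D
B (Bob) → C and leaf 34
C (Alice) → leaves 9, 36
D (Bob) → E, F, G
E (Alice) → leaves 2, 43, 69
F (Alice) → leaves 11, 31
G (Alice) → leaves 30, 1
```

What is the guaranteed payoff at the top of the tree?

34

C (Alice): max(9, 36) = 36
B (Bob): min(36, 34) = 34
E (Alice): max(2, 43, 69) = 69
F (Alice): max(11, 31) = 31
G (Alice): max(30, 1) = 30
D (Bob): min(69, 31, 30) = 30
Root (Alice): max(34, 30) = 34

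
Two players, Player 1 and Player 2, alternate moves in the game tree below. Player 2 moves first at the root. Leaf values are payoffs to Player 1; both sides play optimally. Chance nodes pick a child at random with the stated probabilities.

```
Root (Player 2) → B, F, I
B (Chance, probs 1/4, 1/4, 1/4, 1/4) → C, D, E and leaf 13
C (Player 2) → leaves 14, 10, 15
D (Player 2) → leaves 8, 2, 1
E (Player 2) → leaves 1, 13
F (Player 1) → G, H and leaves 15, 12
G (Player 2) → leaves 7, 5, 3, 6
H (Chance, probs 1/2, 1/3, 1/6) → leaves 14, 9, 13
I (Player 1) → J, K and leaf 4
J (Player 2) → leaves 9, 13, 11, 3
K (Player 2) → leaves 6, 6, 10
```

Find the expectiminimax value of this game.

C (Player 2): min(14, 10, 15) = 10
D (Player 2): min(8, 2, 1) = 1
E (Player 2): min(1, 13) = 1
B (Chance): 1/4·10 + 1/4·1 + 1/4·1 + 1/4·13 = 6.25
G (Player 2): min(7, 5, 3, 6) = 3
H (Chance): 1/2·14 + 1/3·9 + 1/6·13 = 12.17
F (Player 1): max(3, 12.17, 15, 12) = 15
J (Player 2): min(9, 13, 11, 3) = 3
K (Player 2): min(6, 6, 10) = 6
I (Player 1): max(3, 6, 4) = 6
Root (Player 2): min(6.25, 15, 6) = 6

6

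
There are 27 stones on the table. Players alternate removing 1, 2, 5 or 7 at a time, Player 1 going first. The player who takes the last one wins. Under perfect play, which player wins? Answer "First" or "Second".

Second

Mark each pile size as W (mover wins) or L (mover loses):
i:   0  1  2  3  4  5  6  7  8  9 10 11 12 13 14 15 16 17 18 19 20 21 22 23 24 25 26 27
     L  W  W  L  W  W  L  W  W  L  W  W  L  W  W  L  W  W  L  W  W  L  W  W  L  W  W  L
Position 27 is L, so the second player wins.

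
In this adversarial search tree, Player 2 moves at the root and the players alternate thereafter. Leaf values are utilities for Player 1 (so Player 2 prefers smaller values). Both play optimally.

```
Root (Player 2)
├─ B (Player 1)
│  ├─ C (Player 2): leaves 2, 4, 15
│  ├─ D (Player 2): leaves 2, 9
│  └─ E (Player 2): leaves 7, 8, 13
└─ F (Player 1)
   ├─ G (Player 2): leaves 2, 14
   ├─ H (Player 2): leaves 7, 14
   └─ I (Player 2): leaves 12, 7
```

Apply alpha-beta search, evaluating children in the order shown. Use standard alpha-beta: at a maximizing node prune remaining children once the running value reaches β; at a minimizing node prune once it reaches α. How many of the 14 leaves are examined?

C [α=-∞,β=+∞]: v=2
D [α=2,β=+∞]: v=2 after child 1 ≤ α → α-cutoff, skip 1
E [α=2,β=+∞]: v=7
B [α=-∞,β=+∞]: v=7
G [α=-∞,β=7]: v=2
H [α=2,β=7]: v=7
F [α=-∞,β=7]: v=7 after child 2 ≥ β → β-cutoff, skip 1
Root [α=-∞,β=+∞]: v=7
Leaves evaluated: 11 of 14.

11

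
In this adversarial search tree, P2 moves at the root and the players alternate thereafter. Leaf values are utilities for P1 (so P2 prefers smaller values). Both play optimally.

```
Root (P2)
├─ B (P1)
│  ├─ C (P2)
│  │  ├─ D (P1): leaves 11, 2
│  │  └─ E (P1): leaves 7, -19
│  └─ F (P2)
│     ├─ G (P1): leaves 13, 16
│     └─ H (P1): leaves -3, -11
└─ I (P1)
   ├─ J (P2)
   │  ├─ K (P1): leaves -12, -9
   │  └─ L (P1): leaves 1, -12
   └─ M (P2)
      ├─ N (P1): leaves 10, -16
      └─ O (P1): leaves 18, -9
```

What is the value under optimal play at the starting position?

D (P1): max(11, 2) = 11
E (P1): max(7, -19) = 7
C (P2): min(11, 7) = 7
G (P1): max(13, 16) = 16
H (P1): max(-3, -11) = -3
F (P2): min(16, -3) = -3
B (P1): max(7, -3) = 7
K (P1): max(-12, -9) = -9
L (P1): max(1, -12) = 1
J (P2): min(-9, 1) = -9
N (P1): max(10, -16) = 10
O (P1): max(18, -9) = 18
M (P2): min(10, 18) = 10
I (P1): max(-9, 10) = 10
Root (P2): min(7, 10) = 7

7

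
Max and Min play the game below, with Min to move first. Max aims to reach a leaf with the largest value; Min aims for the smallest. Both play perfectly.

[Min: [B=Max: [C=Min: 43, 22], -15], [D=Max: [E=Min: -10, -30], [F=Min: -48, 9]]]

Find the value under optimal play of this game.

C (Min): min(43, 22) = 22
B (Max): max(22, -15) = 22
E (Min): min(-10, -30) = -30
F (Min): min(-48, 9) = -48
D (Max): max(-30, -48) = -30
Root (Min): min(22, -30) = -30

-30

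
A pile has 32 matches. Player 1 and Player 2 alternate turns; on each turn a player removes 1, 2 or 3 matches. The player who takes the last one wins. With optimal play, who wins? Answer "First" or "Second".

Second

Compute winning (W) and losing (L) positions by backward induction:
i:   0  1  2  3  4  5  6  7  8  9 10 11 12 13 14 15 16 17 18 19 20 21 22 23 24 25 26 27 28 29 30 31 32
     L  W  W  W  L  W  W  W  L  W  W  W  L  W  W  W  L  W  W  W  L  W  W  W  L  W  W  W  L  W  W  W  L
Position 32 is L, so the second player wins.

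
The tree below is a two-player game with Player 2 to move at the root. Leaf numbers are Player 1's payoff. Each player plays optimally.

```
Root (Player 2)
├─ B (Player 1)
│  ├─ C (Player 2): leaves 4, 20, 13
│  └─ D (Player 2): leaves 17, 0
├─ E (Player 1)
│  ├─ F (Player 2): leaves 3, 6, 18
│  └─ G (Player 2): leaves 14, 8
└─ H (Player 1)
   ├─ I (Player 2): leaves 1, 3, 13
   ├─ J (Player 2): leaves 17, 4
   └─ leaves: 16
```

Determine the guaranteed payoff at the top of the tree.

4

C (Player 2): min(4, 20, 13) = 4
D (Player 2): min(17, 0) = 0
B (Player 1): max(4, 0) = 4
F (Player 2): min(3, 6, 18) = 3
G (Player 2): min(14, 8) = 8
E (Player 1): max(3, 8) = 8
I (Player 2): min(1, 3, 13) = 1
J (Player 2): min(17, 4) = 4
H (Player 1): max(1, 4, 16) = 16
Root (Player 2): min(4, 8, 16) = 4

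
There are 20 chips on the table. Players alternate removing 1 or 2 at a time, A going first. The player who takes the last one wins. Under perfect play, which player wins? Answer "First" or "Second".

Compute winning (W) and losing (L) positions by backward induction:
i:   0  1  2  3  4  5  6  7  8  9 10 11 12 13 14 15 16 17 18 19 20
     L  W  W  L  W  W  L  W  W  L  W  W  L  W  W  L  W  W  L  W  W
Position 20 is W, so the first player wins.

First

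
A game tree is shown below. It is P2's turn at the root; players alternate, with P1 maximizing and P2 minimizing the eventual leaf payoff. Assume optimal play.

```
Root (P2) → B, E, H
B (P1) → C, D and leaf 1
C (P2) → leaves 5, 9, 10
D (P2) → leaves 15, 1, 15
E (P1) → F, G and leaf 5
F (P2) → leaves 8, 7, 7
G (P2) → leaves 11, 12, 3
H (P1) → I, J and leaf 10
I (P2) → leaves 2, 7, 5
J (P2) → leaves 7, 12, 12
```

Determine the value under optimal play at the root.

C (P2): min(5, 9, 10) = 5
D (P2): min(15, 1, 15) = 1
B (P1): max(5, 1, 1) = 5
F (P2): min(8, 7, 7) = 7
G (P2): min(11, 12, 3) = 3
E (P1): max(7, 3, 5) = 7
I (P2): min(2, 7, 5) = 2
J (P2): min(7, 12, 12) = 7
H (P1): max(2, 7, 10) = 10
Root (P2): min(5, 7, 10) = 5

5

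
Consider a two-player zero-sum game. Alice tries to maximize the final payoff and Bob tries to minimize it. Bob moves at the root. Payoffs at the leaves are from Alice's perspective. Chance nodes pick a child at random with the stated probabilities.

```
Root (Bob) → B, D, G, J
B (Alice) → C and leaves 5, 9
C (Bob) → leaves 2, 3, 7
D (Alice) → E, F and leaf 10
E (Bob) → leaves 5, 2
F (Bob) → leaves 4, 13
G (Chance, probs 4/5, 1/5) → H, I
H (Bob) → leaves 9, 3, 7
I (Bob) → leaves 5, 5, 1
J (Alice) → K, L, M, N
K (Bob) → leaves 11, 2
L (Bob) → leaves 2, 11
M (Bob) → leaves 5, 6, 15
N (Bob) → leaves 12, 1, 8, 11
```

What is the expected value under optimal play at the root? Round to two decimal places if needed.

C (Bob): min(2, 3, 7) = 2
B (Alice): max(2, 5, 9) = 9
E (Bob): min(5, 2) = 2
F (Bob): min(4, 13) = 4
D (Alice): max(2, 4, 10) = 10
H (Bob): min(9, 3, 7) = 3
I (Bob): min(5, 5, 1) = 1
G (Chance): 4/5·3 + 1/5·1 = 2.6
K (Bob): min(11, 2) = 2
L (Bob): min(2, 11) = 2
M (Bob): min(5, 6, 15) = 5
N (Bob): min(12, 1, 8, 11) = 1
J (Alice): max(2, 2, 5, 1) = 5
Root (Bob): min(9, 10, 2.6, 5) = 2.6

2.6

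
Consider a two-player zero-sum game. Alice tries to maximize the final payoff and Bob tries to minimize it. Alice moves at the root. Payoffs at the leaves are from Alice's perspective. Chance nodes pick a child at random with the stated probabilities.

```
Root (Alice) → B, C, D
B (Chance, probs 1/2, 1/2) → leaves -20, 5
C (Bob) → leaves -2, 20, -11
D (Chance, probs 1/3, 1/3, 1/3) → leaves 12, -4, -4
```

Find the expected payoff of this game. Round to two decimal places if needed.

1.33

B (Chance): 1/2·-20 + 1/2·5 = -7.5
C (Bob): min(-2, 20, -11) = -11
D (Chance): 1/3·12 + 1/3·-4 + 1/3·-4 = 1.33
Root (Alice): max(-7.5, -11, 1.33) = 1.33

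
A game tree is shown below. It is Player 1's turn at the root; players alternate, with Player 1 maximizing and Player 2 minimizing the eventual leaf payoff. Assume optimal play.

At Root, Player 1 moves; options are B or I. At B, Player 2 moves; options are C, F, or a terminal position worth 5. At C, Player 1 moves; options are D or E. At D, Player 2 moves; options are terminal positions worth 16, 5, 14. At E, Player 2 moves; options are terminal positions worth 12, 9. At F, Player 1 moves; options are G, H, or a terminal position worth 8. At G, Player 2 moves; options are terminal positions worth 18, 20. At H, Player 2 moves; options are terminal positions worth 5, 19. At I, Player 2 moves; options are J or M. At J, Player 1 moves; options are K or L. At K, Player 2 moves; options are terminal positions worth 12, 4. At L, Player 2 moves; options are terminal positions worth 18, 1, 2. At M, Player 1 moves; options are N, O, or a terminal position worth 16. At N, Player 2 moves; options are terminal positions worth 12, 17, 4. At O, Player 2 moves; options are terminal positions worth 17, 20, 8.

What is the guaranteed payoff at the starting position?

5

D (Player 2): min(16, 5, 14) = 5
E (Player 2): min(12, 9) = 9
C (Player 1): max(5, 9) = 9
G (Player 2): min(18, 20) = 18
H (Player 2): min(5, 19) = 5
F (Player 1): max(18, 5, 8) = 18
B (Player 2): min(9, 18, 5) = 5
K (Player 2): min(12, 4) = 4
L (Player 2): min(18, 1, 2) = 1
J (Player 1): max(4, 1) = 4
N (Player 2): min(12, 17, 4) = 4
O (Player 2): min(17, 20, 8) = 8
M (Player 1): max(4, 8, 16) = 16
I (Player 2): min(4, 16) = 4
Root (Player 1): max(5, 4) = 5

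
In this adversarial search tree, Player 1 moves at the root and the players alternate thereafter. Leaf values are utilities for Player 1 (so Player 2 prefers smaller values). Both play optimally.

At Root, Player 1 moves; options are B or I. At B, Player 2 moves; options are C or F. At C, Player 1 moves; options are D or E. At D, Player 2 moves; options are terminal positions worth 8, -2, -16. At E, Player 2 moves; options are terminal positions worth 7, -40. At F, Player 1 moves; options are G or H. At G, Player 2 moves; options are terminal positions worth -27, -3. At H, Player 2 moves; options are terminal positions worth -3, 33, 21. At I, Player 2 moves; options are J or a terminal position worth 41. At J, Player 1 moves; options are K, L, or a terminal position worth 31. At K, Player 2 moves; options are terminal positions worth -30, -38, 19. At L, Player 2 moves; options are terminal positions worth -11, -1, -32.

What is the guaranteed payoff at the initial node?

D (Player 2): min(8, -2, -16) = -16
E (Player 2): min(7, -40) = -40
C (Player 1): max(-16, -40) = -16
G (Player 2): min(-27, -3) = -27
H (Player 2): min(-3, 33, 21) = -3
F (Player 1): max(-27, -3) = -3
B (Player 2): min(-16, -3) = -16
K (Player 2): min(-30, -38, 19) = -38
L (Player 2): min(-11, -1, -32) = -32
J (Player 1): max(-38, -32, 31) = 31
I (Player 2): min(31, 41) = 31
Root (Player 1): max(-16, 31) = 31

31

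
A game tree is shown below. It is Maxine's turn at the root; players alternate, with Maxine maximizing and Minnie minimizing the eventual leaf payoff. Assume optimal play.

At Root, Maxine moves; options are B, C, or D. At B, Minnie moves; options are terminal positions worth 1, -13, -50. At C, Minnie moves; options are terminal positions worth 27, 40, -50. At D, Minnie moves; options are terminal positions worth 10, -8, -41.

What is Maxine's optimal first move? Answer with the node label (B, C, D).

B (Minnie): min(1, -13, -50) = -50
C (Minnie): min(27, 40, -50) = -50
D (Minnie): min(10, -8, -41) = -41
Root (Maxine): max(-50, -50, -41) = -41
Maxine picks the child with the highest value: D (value -41).

D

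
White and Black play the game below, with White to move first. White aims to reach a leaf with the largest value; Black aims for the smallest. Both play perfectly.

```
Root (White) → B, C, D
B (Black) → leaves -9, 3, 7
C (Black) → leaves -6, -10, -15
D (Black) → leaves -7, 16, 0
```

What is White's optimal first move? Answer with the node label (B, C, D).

D

B (Black): min(-9, 3, 7) = -9
C (Black): min(-6, -10, -15) = -15
D (Black): min(-7, 16, 0) = -7
Root (White): max(-9, -15, -7) = -7
White picks the child with the highest value: D (value -7).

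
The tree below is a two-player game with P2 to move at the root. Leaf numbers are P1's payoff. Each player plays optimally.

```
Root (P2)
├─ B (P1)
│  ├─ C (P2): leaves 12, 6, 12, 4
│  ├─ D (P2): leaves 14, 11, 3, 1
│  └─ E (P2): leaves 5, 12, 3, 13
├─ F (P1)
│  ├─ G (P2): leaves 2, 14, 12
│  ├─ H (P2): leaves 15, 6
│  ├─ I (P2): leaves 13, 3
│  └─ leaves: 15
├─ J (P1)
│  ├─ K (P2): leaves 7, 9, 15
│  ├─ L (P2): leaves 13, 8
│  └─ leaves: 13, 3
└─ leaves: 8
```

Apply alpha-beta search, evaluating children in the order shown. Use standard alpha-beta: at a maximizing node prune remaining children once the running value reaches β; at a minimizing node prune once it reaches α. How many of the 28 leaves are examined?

C [α=-∞,β=+∞]: v=4
D [α=4,β=+∞]: v=3 after child 3 ≤ α → α-cutoff, skip 1
E [α=4,β=+∞]: v=3 after child 3 ≤ α → α-cutoff, skip 1
B [α=-∞,β=+∞]: v=4
G [α=-∞,β=4]: v=2
H [α=2,β=4]: v=6
F [α=-∞,β=4]: v=6 after child 2 ≥ β → β-cutoff, skip 2
K [α=-∞,β=4]: v=7
J [α=-∞,β=4]: v=7 after child 1 ≥ β → β-cutoff, skip 3
Root [α=-∞,β=+∞]: v=4
Leaves evaluated: 19 of 28.

19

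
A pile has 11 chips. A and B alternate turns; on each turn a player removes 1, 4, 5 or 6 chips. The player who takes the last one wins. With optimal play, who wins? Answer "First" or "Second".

Mark each pile size as W (mover wins) or L (mover loses):
i:   0  1  2  3  4  5  6  7  8  9 10 11
     L  W  L  W  W  W  W  W  W  L  W  L
Position 11 is L, so the second player wins.

Second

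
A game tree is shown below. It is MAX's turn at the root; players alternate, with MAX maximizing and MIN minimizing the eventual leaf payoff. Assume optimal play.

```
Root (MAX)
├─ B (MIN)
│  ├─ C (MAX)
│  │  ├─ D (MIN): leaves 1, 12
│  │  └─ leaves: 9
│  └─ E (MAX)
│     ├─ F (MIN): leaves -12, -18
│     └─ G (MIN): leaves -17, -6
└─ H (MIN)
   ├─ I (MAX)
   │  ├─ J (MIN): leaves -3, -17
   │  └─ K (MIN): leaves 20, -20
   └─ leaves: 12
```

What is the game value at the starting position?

-17

D (MIN): min(1, 12) = 1
C (MAX): max(1, 9) = 9
F (MIN): min(-12, -18) = -18
G (MIN): min(-17, -6) = -17
E (MAX): max(-18, -17) = -17
B (MIN): min(9, -17) = -17
J (MIN): min(-3, -17) = -17
K (MIN): min(20, -20) = -20
I (MAX): max(-17, -20) = -17
H (MIN): min(-17, 12) = -17
Root (MAX): max(-17, -17) = -17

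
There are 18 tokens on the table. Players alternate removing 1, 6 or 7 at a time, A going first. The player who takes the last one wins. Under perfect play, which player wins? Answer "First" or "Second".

Positions where the player to move wins (W) vs loses (L):
i:   0  1  2  3  4  5  6  7  8  9 10 11 12 13 14 15 16 17 18
     L  W  L  W  L  W  W  W  W  W  W  W  L  W  L  W  L  W  W
Position 18 is W, so the first player wins.

First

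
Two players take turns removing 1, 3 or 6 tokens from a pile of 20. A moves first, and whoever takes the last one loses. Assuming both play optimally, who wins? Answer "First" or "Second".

Mark each pile size as W (mover wins) or L (mover loses):
i:   0  1  2  3  4  5  6  7  8  9 10 11 12 13 14 15 16 17 18 19 20
     W  L  W  L  W  L  W  W  W  W  L  W  L  W  L  W  W  W  W  L  W
Position 20 is W, so the first player wins.

First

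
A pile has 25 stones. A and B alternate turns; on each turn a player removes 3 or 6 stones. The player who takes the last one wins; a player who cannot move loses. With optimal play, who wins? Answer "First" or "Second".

First

i:   0  1  2  3  4  5  6  7  8  9 10 11 12 13 14 15 16 17 18 19 20 21 22 23 24 25
     L  L  L  W  W  W  W  W  W  L  L  L  W  W  W  W  W  W  L  L  L  W  W  W  W  W
Position 25 is W, so the first player wins.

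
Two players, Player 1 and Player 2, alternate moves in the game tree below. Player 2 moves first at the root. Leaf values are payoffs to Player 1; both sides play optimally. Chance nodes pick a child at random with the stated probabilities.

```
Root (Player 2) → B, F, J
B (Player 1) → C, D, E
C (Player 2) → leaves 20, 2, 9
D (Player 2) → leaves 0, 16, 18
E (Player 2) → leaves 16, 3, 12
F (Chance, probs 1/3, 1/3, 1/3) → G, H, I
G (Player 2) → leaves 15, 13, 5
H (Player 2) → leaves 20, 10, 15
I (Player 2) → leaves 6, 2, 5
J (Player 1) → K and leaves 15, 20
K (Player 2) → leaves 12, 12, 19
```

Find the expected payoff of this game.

3

C (Player 2): min(20, 2, 9) = 2
D (Player 2): min(0, 16, 18) = 0
E (Player 2): min(16, 3, 12) = 3
B (Player 1): max(2, 0, 3) = 3
G (Player 2): min(15, 13, 5) = 5
H (Player 2): min(20, 10, 15) = 10
I (Player 2): min(6, 2, 5) = 2
F (Chance): 1/3·5 + 1/3·10 + 1/3·2 = 5.67
K (Player 2): min(12, 12, 19) = 12
J (Player 1): max(12, 15, 20) = 20
Root (Player 2): min(3, 5.67, 20) = 3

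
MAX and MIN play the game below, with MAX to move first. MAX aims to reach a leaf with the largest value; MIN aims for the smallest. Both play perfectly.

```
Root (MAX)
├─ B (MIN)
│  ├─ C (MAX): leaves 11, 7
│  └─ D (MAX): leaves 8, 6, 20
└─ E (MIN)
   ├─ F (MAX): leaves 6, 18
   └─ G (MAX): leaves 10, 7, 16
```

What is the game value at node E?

16

F: max(6, 18) = 18
G: max(10, 7, 16) = 16
E: min(18, 16) = 16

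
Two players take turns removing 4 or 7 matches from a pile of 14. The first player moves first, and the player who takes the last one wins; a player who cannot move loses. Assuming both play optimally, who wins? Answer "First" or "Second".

Second

W/L table (W = player to move can force a win):
i:   0  1  2  3  4  5  6  7  8  9 10 11 12 13 14
     L  L  L  L  W  W  W  W  W  W  W  L  L  L  L
Position 14 is L, so the second player wins.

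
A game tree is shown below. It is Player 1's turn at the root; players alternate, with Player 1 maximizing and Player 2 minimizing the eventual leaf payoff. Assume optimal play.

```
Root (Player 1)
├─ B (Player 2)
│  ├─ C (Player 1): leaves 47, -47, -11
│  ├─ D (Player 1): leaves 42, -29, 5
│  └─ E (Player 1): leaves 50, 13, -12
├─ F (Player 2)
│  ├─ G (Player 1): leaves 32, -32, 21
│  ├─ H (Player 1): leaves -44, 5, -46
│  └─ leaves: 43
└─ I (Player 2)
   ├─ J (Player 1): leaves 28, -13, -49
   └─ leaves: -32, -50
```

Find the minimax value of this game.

42

C (Player 1): max(47, -47, -11) = 47
D (Player 1): max(42, -29, 5) = 42
E (Player 1): max(50, 13, -12) = 50
B (Player 2): min(47, 42, 50) = 42
G (Player 1): max(32, -32, 21) = 32
H (Player 1): max(-44, 5, -46) = 5
F (Player 2): min(32, 5, 43) = 5
J (Player 1): max(28, -13, -49) = 28
I (Player 2): min(28, -32, -50) = -50
Root (Player 1): max(42, 5, -50) = 42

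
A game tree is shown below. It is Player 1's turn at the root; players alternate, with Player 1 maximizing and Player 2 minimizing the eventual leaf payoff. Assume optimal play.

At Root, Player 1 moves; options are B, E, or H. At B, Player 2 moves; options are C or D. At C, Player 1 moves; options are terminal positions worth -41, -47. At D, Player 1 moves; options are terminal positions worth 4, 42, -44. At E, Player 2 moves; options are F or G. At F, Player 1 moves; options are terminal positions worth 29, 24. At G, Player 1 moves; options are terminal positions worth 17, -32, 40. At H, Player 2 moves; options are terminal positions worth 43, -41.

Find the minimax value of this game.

29

C (Player 1): max(-41, -47) = -41
D (Player 1): max(4, 42, -44) = 42
B (Player 2): min(-41, 42) = -41
F (Player 1): max(29, 24) = 29
G (Player 1): max(17, -32, 40) = 40
E (Player 2): min(29, 40) = 29
H (Player 2): min(43, -41) = -41
Root (Player 1): max(-41, 29, -41) = 29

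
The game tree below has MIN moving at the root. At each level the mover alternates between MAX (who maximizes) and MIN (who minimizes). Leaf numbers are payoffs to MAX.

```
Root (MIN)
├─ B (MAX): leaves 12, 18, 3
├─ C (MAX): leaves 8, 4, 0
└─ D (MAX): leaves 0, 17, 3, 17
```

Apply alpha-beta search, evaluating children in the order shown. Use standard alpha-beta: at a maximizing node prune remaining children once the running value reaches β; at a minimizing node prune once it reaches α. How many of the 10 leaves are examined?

B [α=-∞,β=+∞]: v=18
C [α=-∞,β=18]: v=8
D [α=-∞,β=8]: v=17 after child 2 ≥ β → β-cutoff, skip 2
Root [α=-∞,β=+∞]: v=8
Leaves evaluated: 8 of 10.

8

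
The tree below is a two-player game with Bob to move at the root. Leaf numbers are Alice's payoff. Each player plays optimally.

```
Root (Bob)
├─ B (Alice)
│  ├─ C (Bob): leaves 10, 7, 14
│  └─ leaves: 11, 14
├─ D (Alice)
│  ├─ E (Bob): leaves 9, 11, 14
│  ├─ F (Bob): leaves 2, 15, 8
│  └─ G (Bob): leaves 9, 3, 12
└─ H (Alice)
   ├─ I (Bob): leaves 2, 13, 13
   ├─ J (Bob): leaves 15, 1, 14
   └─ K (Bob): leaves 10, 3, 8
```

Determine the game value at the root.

C (Bob): min(10, 7, 14) = 7
B (Alice): max(7, 11, 14) = 14
E (Bob): min(9, 11, 14) = 9
F (Bob): min(2, 15, 8) = 2
G (Bob): min(9, 3, 12) = 3
D (Alice): max(9, 2, 3) = 9
I (Bob): min(2, 13, 13) = 2
J (Bob): min(15, 1, 14) = 1
K (Bob): min(10, 3, 8) = 3
H (Alice): max(2, 1, 3) = 3
Root (Bob): min(14, 9, 3) = 3

3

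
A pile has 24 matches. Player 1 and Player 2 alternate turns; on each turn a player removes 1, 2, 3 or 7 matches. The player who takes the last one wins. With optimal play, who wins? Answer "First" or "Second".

Positions where the player to move wins (W) vs loses (L):
i:   0  1  2  3  4  5  6  7  8  9 10 11 12 13 14 15 16 17 18 19 20 21 22 23 24
     L  W  W  W  L  W  W  W  L  W  W  W  L  W  W  W  L  W  W  W  L  W  W  W  L
Position 24 is L, so the second player wins.

Second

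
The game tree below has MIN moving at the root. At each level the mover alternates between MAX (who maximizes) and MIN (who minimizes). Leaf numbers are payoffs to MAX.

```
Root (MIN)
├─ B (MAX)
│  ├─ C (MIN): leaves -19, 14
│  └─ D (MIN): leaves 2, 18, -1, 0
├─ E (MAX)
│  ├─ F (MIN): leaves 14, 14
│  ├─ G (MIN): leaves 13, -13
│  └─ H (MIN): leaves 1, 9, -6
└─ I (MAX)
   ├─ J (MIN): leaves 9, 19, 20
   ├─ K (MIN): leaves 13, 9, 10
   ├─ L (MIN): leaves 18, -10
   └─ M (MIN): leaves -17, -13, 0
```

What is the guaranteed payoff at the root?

-1

C (MIN): min(-19, 14) = -19
D (MIN): min(2, 18, -1, 0) = -1
B (MAX): max(-19, -1) = -1
F (MIN): min(14, 14) = 14
G (MIN): min(13, -13) = -13
H (MIN): min(1, 9, -6) = -6
E (MAX): max(14, -13, -6) = 14
J (MIN): min(9, 19, 20) = 9
K (MIN): min(13, 9, 10) = 9
L (MIN): min(18, -10) = -10
M (MIN): min(-17, -13, 0) = -17
I (MAX): max(9, 9, -10, -17) = 9
Root (MIN): min(-1, 14, 9) = -1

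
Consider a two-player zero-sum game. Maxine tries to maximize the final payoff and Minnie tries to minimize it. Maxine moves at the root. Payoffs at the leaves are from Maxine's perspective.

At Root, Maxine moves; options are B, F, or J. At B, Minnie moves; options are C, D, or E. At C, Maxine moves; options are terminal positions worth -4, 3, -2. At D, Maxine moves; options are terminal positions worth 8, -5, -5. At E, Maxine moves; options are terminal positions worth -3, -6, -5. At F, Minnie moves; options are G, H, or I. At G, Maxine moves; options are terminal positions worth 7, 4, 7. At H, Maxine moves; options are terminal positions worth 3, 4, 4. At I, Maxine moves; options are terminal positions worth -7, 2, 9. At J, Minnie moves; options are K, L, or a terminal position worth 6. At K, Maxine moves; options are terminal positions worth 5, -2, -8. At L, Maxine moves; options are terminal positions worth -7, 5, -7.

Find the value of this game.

5

C (Maxine): max(-4, 3, -2) = 3
D (Maxine): max(8, -5, -5) = 8
E (Maxine): max(-3, -6, -5) = -3
B (Minnie): min(3, 8, -3) = -3
G (Maxine): max(7, 4, 7) = 7
H (Maxine): max(3, 4, 4) = 4
I (Maxine): max(-7, 2, 9) = 9
F (Minnie): min(7, 4, 9) = 4
K (Maxine): max(5, -2, -8) = 5
L (Maxine): max(-7, 5, -7) = 5
J (Minnie): min(5, 5, 6) = 5
Root (Maxine): max(-3, 4, 5) = 5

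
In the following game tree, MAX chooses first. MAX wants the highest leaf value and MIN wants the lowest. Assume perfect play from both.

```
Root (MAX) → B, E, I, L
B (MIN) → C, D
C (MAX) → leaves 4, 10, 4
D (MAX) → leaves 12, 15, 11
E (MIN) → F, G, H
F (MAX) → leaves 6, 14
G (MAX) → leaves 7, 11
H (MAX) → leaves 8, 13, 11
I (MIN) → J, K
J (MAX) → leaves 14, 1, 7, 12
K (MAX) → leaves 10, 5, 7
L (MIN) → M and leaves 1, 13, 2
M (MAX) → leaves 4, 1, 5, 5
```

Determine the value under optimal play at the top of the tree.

C (MAX): max(4, 10, 4) = 10
D (MAX): max(12, 15, 11) = 15
B (MIN): min(10, 15) = 10
F (MAX): max(6, 14) = 14
G (MAX): max(7, 11) = 11
H (MAX): max(8, 13, 11) = 13
E (MIN): min(14, 11, 13) = 11
J (MAX): max(14, 1, 7, 12) = 14
K (MAX): max(10, 5, 7) = 10
I (MIN): min(14, 10) = 10
M (MAX): max(4, 1, 5, 5) = 5
L (MIN): min(5, 1, 13, 2) = 1
Root (MAX): max(10, 11, 10, 1) = 11

11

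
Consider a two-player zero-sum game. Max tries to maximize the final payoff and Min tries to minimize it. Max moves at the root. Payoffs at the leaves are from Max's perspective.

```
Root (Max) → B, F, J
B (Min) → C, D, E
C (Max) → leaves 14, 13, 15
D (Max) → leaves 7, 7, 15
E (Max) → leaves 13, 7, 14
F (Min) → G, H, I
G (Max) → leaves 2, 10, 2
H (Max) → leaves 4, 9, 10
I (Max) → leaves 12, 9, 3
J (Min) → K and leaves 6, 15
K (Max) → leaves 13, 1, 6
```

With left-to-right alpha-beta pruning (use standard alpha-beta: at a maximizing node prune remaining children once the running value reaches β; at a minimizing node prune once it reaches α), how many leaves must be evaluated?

C [α=-∞,β=+∞]: v=15
D [α=-∞,β=15]: v=15
E [α=-∞,β=15]: v=14
B [α=-∞,β=+∞]: v=14
G [α=14,β=+∞]: v=10
F [α=14,β=+∞]: v=10 after child 1 ≤ α → α-cutoff, skip 2
K [α=14,β=+∞]: v=13
J [α=14,β=+∞]: v=13 after child 1 ≤ α → α-cutoff, skip 2
Root [α=-∞,β=+∞]: v=14
Leaves evaluated: 15 of 23.

15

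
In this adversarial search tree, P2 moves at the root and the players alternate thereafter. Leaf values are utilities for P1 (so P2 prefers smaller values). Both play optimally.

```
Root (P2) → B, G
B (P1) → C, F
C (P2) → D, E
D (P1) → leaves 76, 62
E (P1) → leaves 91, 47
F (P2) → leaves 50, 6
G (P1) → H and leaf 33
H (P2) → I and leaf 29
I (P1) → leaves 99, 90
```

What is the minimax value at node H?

I: max(99, 90) = 99
H: min(99, 29) = 29

29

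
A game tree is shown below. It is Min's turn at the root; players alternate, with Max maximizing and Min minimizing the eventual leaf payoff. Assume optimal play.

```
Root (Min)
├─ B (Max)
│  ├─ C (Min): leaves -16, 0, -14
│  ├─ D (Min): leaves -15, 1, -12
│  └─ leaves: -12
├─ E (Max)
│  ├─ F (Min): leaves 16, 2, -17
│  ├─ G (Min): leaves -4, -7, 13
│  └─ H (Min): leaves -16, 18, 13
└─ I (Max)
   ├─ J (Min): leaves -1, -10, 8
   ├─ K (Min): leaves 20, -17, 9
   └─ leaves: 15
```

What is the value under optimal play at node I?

15

J: min(-1, -10, 8) = -10
K: min(20, -17, 9) = -17
I: max(-10, -17, 15) = 15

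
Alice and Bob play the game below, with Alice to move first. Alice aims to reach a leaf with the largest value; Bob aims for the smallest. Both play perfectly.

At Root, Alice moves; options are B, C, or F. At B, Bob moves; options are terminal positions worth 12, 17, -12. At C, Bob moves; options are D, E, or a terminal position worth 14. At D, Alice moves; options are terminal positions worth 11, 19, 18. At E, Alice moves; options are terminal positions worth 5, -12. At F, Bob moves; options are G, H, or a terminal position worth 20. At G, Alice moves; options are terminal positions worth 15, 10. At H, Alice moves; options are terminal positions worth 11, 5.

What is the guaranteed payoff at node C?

D: max(11, 19, 18) = 19
E: max(5, -12) = 5
C: min(19, 5, 14) = 5

5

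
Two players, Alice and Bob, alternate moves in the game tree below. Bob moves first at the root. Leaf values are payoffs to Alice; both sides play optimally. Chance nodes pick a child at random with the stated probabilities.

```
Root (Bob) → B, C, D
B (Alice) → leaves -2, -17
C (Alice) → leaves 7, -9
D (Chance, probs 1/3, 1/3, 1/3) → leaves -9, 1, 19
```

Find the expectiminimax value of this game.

B (Alice): max(-2, -17) = -2
C (Alice): max(7, -9) = 7
D (Chance): 1/3·-9 + 1/3·1 + 1/3·19 = 3.67
Root (Bob): min(-2, 7, 3.67) = -2

-2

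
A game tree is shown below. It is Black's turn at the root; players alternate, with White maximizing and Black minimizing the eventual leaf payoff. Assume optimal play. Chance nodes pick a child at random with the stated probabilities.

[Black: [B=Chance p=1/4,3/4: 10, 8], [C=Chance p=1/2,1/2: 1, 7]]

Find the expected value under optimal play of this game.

4

B (Chance): 1/4·10 + 3/4·8 = 8.5
C (Chance): 1/2·1 + 1/2·7 = 4
Root (Black): min(8.5, 4) = 4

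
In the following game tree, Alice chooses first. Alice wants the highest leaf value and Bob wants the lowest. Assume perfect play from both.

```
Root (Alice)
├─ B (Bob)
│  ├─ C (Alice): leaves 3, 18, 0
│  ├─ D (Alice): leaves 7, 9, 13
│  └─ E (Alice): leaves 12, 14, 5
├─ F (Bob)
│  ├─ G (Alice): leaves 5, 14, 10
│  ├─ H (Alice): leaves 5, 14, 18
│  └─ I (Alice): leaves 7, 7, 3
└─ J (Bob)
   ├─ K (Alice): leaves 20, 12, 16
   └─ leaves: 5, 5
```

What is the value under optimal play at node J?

5

K: max(20, 12, 16) = 20
J: min(20, 5, 5) = 5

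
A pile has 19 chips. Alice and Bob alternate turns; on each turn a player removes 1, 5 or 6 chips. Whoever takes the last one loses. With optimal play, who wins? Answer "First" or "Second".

First

Positions where the player to move wins (W) vs loses (L):
i:   0  1  2  3  4  5  6  7  8  9 10 11 12 13 14 15 16 17 18 19
     W  L  W  L  W  L  W  W  W  W  W  W  L  W  L  W  L  W  W  W
Position 19 is W, so the first player wins.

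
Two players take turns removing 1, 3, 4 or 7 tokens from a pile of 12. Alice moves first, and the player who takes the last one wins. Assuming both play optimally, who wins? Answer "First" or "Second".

W/L table (W = player to move can force a win):
i:   0  1  2  3  4  5  6  7  8  9 10 11 12
     L  W  L  W  W  W  W  W  L  W  L  W  W
Position 12 is W, so the first player wins.

First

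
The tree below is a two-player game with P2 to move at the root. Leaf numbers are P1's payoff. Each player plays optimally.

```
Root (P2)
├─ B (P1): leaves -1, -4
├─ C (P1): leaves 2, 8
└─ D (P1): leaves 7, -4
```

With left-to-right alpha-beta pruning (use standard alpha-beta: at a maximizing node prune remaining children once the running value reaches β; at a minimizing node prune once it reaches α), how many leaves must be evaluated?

4

B [α=-∞,β=+∞]: v=-1
C [α=-∞,β=-1]: v=2 after child 1 ≥ β → β-cutoff, skip 1
D [α=-∞,β=-1]: v=7 after child 1 ≥ β → β-cutoff, skip 1
Root [α=-∞,β=+∞]: v=-1
Leaves evaluated: 4 of 6.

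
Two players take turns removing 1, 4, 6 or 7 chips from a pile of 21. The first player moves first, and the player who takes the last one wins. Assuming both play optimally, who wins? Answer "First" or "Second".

First

i:   0  1  2  3  4  5  6  7  8  9 10 11 12 13 14 15 16 17 18 19 20 21
     L  W  L  W  W  L  W  W  W  W  L  W  W  L  W  L  W  W  L  W  W  W
Position 21 is W, so the first player wins.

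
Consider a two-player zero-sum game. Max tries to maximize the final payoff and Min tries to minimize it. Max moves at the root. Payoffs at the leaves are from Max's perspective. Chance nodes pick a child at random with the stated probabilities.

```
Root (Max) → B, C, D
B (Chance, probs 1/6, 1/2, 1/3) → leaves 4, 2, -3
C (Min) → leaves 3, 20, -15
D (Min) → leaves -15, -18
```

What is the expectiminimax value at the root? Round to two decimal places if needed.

0.67

B (Chance): 1/6·4 + 1/2·2 + 1/3·-3 = 0.67
C (Min): min(3, 20, -15) = -15
D (Min): min(-15, -18) = -18
Root (Max): max(0.67, -15, -18) = 0.67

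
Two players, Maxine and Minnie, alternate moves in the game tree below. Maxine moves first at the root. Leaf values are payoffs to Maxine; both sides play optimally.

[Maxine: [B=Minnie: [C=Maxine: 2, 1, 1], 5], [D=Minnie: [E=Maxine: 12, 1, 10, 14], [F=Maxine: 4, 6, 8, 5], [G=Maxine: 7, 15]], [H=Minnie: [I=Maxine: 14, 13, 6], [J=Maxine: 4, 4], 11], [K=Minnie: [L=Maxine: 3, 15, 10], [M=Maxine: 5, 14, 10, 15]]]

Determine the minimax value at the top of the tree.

C (Maxine): max(2, 1, 1) = 2
B (Minnie): min(2, 5) = 2
E (Maxine): max(12, 1, 10, 14) = 14
F (Maxine): max(4, 6, 8, 5) = 8
G (Maxine): max(7, 15) = 15
D (Minnie): min(14, 8, 15) = 8
I (Maxine): max(14, 13, 6) = 14
J (Maxine): max(4, 4) = 4
H (Minnie): min(14, 4, 11) = 4
L (Maxine): max(3, 15, 10) = 15
M (Maxine): max(5, 14, 10, 15) = 15
K (Minnie): min(15, 15) = 15
Root (Maxine): max(2, 8, 4, 15) = 15

15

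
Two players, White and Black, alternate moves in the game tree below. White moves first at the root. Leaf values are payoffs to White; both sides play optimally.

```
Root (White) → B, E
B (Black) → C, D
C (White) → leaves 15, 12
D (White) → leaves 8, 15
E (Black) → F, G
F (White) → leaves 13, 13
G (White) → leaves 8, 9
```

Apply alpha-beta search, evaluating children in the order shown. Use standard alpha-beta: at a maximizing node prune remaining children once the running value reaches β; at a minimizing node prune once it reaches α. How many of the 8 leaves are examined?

C [α=-∞,β=+∞]: v=15
D [α=-∞,β=15]: v=15
B [α=-∞,β=+∞]: v=15
F [α=15,β=+∞]: v=13
E [α=15,β=+∞]: v=13 after child 1 ≤ α → α-cutoff, skip 1
Root [α=-∞,β=+∞]: v=15
Leaves evaluated: 6 of 8.

6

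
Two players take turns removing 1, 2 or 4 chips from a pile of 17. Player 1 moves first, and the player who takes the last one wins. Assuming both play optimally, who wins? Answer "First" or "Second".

First

W/L table (W = player to move can force a win):
i:   0  1  2  3  4  5  6  7  8  9 10 11 12 13 14 15 16 17
     L  W  W  L  W  W  L  W  W  L  W  W  L  W  W  L  W  W
Position 17 is W, so the first player wins.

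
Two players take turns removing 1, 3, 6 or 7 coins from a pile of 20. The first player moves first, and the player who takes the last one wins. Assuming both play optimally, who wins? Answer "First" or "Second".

First

i:   0  1  2  3  4  5  6  7  8  9 10 11 12 13 14 15 16 17 18 19 20
     L  W  L  W  L  W  W  W  W  W  W  W  L  W  L  W  L  W  W  W  W
Position 20 is W, so the first player wins.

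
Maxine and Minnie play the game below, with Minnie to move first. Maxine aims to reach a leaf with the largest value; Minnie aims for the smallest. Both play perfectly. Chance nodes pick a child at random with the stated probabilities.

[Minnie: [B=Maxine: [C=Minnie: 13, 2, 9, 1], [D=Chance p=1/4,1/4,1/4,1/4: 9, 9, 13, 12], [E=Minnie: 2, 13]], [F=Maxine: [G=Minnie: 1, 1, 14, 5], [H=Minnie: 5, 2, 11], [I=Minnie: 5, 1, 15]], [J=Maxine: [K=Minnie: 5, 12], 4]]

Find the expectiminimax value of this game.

C (Minnie): min(13, 2, 9, 1) = 1
D (Chance): 1/4·9 + 1/4·9 + 1/4·13 + 1/4·12 = 10.75
E (Minnie): min(2, 13) = 2
B (Maxine): max(1, 10.75, 2) = 10.75
G (Minnie): min(1, 1, 14, 5) = 1
H (Minnie): min(5, 2, 11) = 2
I (Minnie): min(5, 1, 15) = 1
F (Maxine): max(1, 2, 1) = 2
K (Minnie): min(5, 12) = 5
J (Maxine): max(5, 4) = 5
Root (Minnie): min(10.75, 2, 5) = 2

2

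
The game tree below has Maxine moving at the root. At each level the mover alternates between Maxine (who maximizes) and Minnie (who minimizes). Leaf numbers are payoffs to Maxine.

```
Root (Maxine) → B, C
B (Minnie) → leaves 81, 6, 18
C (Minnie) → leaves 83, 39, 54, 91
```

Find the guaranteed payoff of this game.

39

B (Minnie): min(81, 6, 18) = 6
C (Minnie): min(83, 39, 54, 91) = 39
Root (Maxine): max(6, 39) = 39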